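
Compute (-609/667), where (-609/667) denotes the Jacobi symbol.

0

Reduce the numerator: -609 ≡ 58 (mod 667), so (-609/667) = (58/667).
Factor out 2: 58 = 2·29. Since 667 ≡ 3 (mod 8), (2/667) = -1. Now have -(29/667).
29 ≡ 1 (mod 4), so quadratic reciprocity gives (29/667) = (667/29). Reduce: 667 ≡ 0 (mod 29). Now have -(0/29).
The numerator is now 0 with denominator 29 > 1: the symbol is 0.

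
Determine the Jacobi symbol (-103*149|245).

By multiplicativity, (-103·149|245) = (-103|245)·(149|245).
First factor (-103|245):
(-103|245)
  = (142|245)    [-103 ≡ 142 mod 245]
  = -(71|245)    [245 ≡ 5 mod 8 ⇒ (2|245) = -1]
  = -(245|71)    [QR: 245 ≡ 1 mod 4, sign kept]
  = -(32|71)    [245 ≡ 32 mod 71]
  = -(1|71)    [71 ≡ 7 mod 8 ⇒ (2|71)^5 = +1]
  = -1    [(1|71) = 1]
Second factor (149|245):
(149|245)
  = (245|149)    [QR: 149 ≡ 1 mod 4, sign kept]
  = (96|149)    [245 ≡ 96 mod 149]
  = -(3|149)    [149 ≡ 5 mod 8 ⇒ (2|149)^5 = -1]
  = -(149|3)    [QR: 149 ≡ 1 mod 4, sign kept]
  = -(2|3)    [149 ≡ 2 mod 3]
  = (1|3)    [3 ≡ 3 mod 8 ⇒ (2|3) = -1]
  = 1    [(1|3) = 1]
Product: (-1)·(1) = -1.

-1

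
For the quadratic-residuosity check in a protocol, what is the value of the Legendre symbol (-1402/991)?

1

(-1402/991)
  = (580/991)    [-1402 ≡ 580 mod 991]
  = (145/991)    [991 ≡ 7 mod 8 ⇒ (2/991)^2 = +1]
  = (991/145)    [QR: 145 ≡ 1 mod 4, sign kept]
  = (121/145)    [991 ≡ 121 mod 145]
  = (145/121)    [QR: 121 ≡ 1 mod 4, sign kept]
  = (24/121)    [145 ≡ 24 mod 121]
  = (3/121)    [121 ≡ 1 mod 8 ⇒ (2/121)^3 = +1]
  = (121/3)    [QR: 121 ≡ 1 mod 4, sign kept]
  = (1/3)    [121 ≡ 1 mod 3]
  = 1    [(1/3) = 1]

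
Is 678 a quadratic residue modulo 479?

no

Reduce the numerator: 678 ≡ 199 (mod 479), so (678/479) = (199/479).
Both 199 ≡ 3 and 479 ≡ 3 (mod 4), so reciprocity gives (199/479) = -(479/199). Reduce: 479 ≡ 81 (mod 199). Now have -(81/199).
81 ≡ 1 (mod 4), so quadratic reciprocity gives (81/199) = (199/81). Reduce: 199 ≡ 37 (mod 81). Now have -(37/81).
37 ≡ 1 (mod 4), so quadratic reciprocity gives (37/81) = (81/37). Reduce: 81 ≡ 7 (mod 37). Now have -(7/37).
37 ≡ 1 (mod 4), so quadratic reciprocity gives (7/37) = (37/7). Reduce: 37 ≡ 2 (mod 7). Now have -(2/7).
Factor out 2: 2 = 2. Since 7 ≡ 7 (mod 8), (2/7) = +1. Now have -(1/7).
(1/7) = 1. Collecting the sign factors: -1.
(678/479) = -1, and 479 is prime, so 678 is not a quadratic residue mod 479.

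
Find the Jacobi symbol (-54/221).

1

(-54/221)
  = (167/221)    [-54 ≡ 167 mod 221]
  = (221/167)    [QR: 221 ≡ 1 mod 4, sign kept]
  = (54/167)    [221 ≡ 54 mod 167]
  = (27/167)    [167 ≡ 7 mod 8 ⇒ (2/167) = +1]
  = -(167/27)    [QR: both ≡ 3 mod 4, sign flips]
  = -(5/27)    [167 ≡ 5 mod 27]
  = -(27/5)    [QR: 5 ≡ 1 mod 4, sign kept]
  = -(2/5)    [27 ≡ 2 mod 5]
  = (1/5)    [5 ≡ 5 mod 8 ⇒ (2/5) = -1]
  = 1    [(1/5) = 1]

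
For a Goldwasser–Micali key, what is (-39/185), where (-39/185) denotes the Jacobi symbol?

-1

Pull out -1: (-39/185) = (-1/185)·(39/185). Since 185 ≡ 1 (mod 4), (-1/185) = +1. Now have (39/185).
185 ≡ 1 (mod 4), so quadratic reciprocity gives (39/185) = (185/39). Reduce: 185 ≡ 29 (mod 39). Now have (29/39).
29 ≡ 1 (mod 4), so quadratic reciprocity gives (29/39) = (39/29). Reduce: 39 ≡ 10 (mod 29). Now have (10/29).
Factor out 2: 10 = 2·5. Since 29 ≡ 5 (mod 8), (2/29) = -1. Now have -(5/29).
5 ≡ 1 (mod 4), so quadratic reciprocity gives (5/29) = (29/5). Reduce: 29 ≡ 4 (mod 5). Now have -(4/5).
Factor out 2: 4 = 2^2. Since 5 ≡ 5 (mod 8), (2/5) = -1, and (2/5)^2 = +1. Now have -(1/5).
(1/5) = 1. Collecting the sign factors: -1.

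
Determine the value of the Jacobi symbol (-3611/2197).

Reduce the numerator: -3611 ≡ 783 (mod 2197), so (-3611/2197) = (783/2197).
2197 ≡ 1 (mod 4), so quadratic reciprocity gives (783/2197) = (2197/783). Reduce: 2197 ≡ 631 (mod 783). Now have (631/783).
Both 631 ≡ 3 and 783 ≡ 3 (mod 4), so reciprocity gives (631/783) = -(783/631). Reduce: 783 ≡ 152 (mod 631). Now have -(152/631).
Factor out 2: 152 = 2^3·19. Since 631 ≡ 7 (mod 8), (2/631) = +1, and (2/631)^3 = +1. Now have -(19/631).
Both 19 ≡ 3 and 631 ≡ 3 (mod 4), so reciprocity gives (19/631) = -(631/19). Reduce: 631 ≡ 4 (mod 19). Now have (4/19).
Factor out 2: 4 = 2^2. Since 19 ≡ 3 (mod 8), (2/19) = -1, and (2/19)^2 = +1. Now have (1/19).
(1/19) = 1. Collecting the sign factors: 1.

1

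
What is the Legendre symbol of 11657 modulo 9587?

1

(11657 / 9587)
  = (2070 / 9587)    [11657 ≡ 2070 mod 9587]
  = -(1035 / 9587)    [9587 ≡ 3 mod 8 ⇒ (2 / 9587) = -1]
  = (9587 / 1035)    [QR: both ≡ 3 mod 4, sign flips]
  = (272 / 1035)    [9587 ≡ 272 mod 1035]
  = (17 / 1035)    [1035 ≡ 3 mod 8 ⇒ (2 / 1035)^4 = +1]
  = (1035 / 17)    [QR: 17 ≡ 1 mod 4, sign kept]
  = (15 / 17)    [1035 ≡ 15 mod 17]
  = (17 / 15)    [QR: 17 ≡ 1 mod 4, sign kept]
  = (2 / 15)    [17 ≡ 2 mod 15]
  = (1 / 15)    [15 ≡ 7 mod 8 ⇒ (2 / 15) = +1]
  = 1    [(1 / 15) = 1]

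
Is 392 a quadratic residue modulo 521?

yes

(392/521)
  = (49/521)    [521 ≡ 1 mod 8 ⇒ (2/521)^3 = +1]
  = (521/49)    [QR: 49 ≡ 1 mod 4, sign kept]
  = (31/49)    [521 ≡ 31 mod 49]
  = (49/31)    [QR: 49 ≡ 1 mod 4, sign kept]
  = (18/31)    [49 ≡ 18 mod 31]
  = (9/31)    [31 ≡ 7 mod 8 ⇒ (2/31) = +1]
  = (31/9)    [QR: 9 ≡ 1 mod 4, sign kept]
  = (4/9)    [31 ≡ 4 mod 9]
  = (1/9)    [9 ≡ 1 mod 8 ⇒ (2/9)^2 = +1]
  = 1    [(1/9) = 1]
The Legendre symbol is 1, so x^2 ≡ 392 (mod 521) has solution.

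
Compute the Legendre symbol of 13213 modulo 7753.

Reduce the numerator: 13213 ≡ 5460 (mod 7753), so (13213/7753) = (5460/7753).
Factor out 2: 5460 = 2^2·1365. Since 7753 ≡ 1 (mod 8), (2/7753) = +1, and (2/7753)^2 = +1. Now have (1365/7753).
1365 ≡ 1 (mod 4), so quadratic reciprocity gives (1365/7753) = (7753/1365). Reduce: 7753 ≡ 928 (mod 1365). Now have (928/1365).
Factor out 2: 928 = 2^5·29. Since 1365 ≡ 5 (mod 8), (2/1365) = -1, and (2/1365)^5 = -1. Now have -(29/1365).
29 ≡ 1 (mod 4), so quadratic reciprocity gives (29/1365) = (1365/29). Reduce: 1365 ≡ 2 (mod 29). Now have -(2/29).
Factor out 2: 2 = 2. Since 29 ≡ 5 (mod 8), (2/29) = -1. Now have (1/29).
(1/29) = 1. Collecting the sign factors: 1.

1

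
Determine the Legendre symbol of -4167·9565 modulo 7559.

-1

By multiplicativity, (-4167·9565/7559) = (-4167/7559)·(9565/7559).
First factor (-4167/7559):
(-4167/7559)
  = -(4167/7559)    [7559 ≡ 3 mod 4 ⇒ (-1/7559) = -1]
  = (7559/4167)    [QR: both ≡ 3 mod 4, sign flips]
  = (3392/4167)    [7559 ≡ 3392 mod 4167]
  = (53/4167)    [4167 ≡ 7 mod 8 ⇒ (2/4167)^6 = +1]
  = (4167/53)    [QR: 53 ≡ 1 mod 4, sign kept]
  = (33/53)    [4167 ≡ 33 mod 53]
  = (53/33)    [QR: 33 ≡ 1 mod 4, sign kept]
  = (20/33)    [53 ≡ 20 mod 33]
  = (5/33)    [33 ≡ 1 mod 8 ⇒ (2/33)^2 = +1]
  = (33/5)    [QR: 5 ≡ 1 mod 4, sign kept]
  = (3/5)    [33 ≡ 3 mod 5]
  = (5/3)    [QR: 5 ≡ 1 mod 4, sign kept]
  = (2/3)    [5 ≡ 2 mod 3]
  = -(1/3)    [3 ≡ 3 mod 8 ⇒ (2/3) = -1]
  = -1    [(1/3) = 1]
Second factor (9565/7559):
(9565/7559)
  = (2006/7559)    [9565 ≡ 2006 mod 7559]
  = (1003/7559)    [7559 ≡ 7 mod 8 ⇒ (2/7559) = +1]
  = -(7559/1003)    [QR: both ≡ 3 mod 4, sign flips]
  = -(538/1003)    [7559 ≡ 538 mod 1003]
  = (269/1003)    [1003 ≡ 3 mod 8 ⇒ (2/1003) = -1]
  = (1003/269)    [QR: 269 ≡ 1 mod 4, sign kept]
  = (196/269)    [1003 ≡ 196 mod 269]
  = (49/269)    [269 ≡ 5 mod 8 ⇒ (2/269)^2 = +1]
  = (269/49)    [QR: 49 ≡ 1 mod 4, sign kept]
  = (24/49)    [269 ≡ 24 mod 49]
  = (3/49)    [49 ≡ 1 mod 8 ⇒ (2/49)^3 = +1]
  = (49/3)    [QR: 49 ≡ 1 mod 4, sign kept]
  = (1/3)    [49 ≡ 1 mod 3]
  = 1    [(1/3) = 1]
Product: (-1)·(1) = -1.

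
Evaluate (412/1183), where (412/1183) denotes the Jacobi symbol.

-1

Factor out 2: 412 = 2^2·103. Since 1183 ≡ 7 (mod 8), (2/1183) = +1, and (2/1183)^2 = +1. Now have (103/1183).
Both 103 ≡ 3 and 1183 ≡ 3 (mod 4), so reciprocity gives (103/1183) = -(1183/103). Reduce: 1183 ≡ 50 (mod 103). Now have -(50/103).
Factor out 2: 50 = 2·25. Since 103 ≡ 7 (mod 8), (2/103) = +1. Now have -(25/103).
25 ≡ 1 (mod 4), so quadratic reciprocity gives (25/103) = (103/25). Reduce: 103 ≡ 3 (mod 25). Now have -(3/25).
25 ≡ 1 (mod 4), so quadratic reciprocity gives (3/25) = (25/3). Reduce: 25 ≡ 1 (mod 3). Now have -(1/3).
(1/3) = 1. Collecting the sign factors: -1.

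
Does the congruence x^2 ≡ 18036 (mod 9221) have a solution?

no

Reduce the numerator: 18036 ≡ 8815 (mod 9221), so (18036/9221) = (8815/9221).
9221 ≡ 1 (mod 4), so quadratic reciprocity gives (8815/9221) = (9221/8815). Reduce: 9221 ≡ 406 (mod 8815). Now have (406/8815).
Factor out 2: 406 = 2·203. Since 8815 ≡ 7 (mod 8), (2/8815) = +1. Now have (203/8815).
Both 203 ≡ 3 and 8815 ≡ 3 (mod 4), so reciprocity gives (203/8815) = -(8815/203). Reduce: 8815 ≡ 86 (mod 203). Now have -(86/203).
Factor out 2: 86 = 2·43. Since 203 ≡ 3 (mod 8), (2/203) = -1. Now have (43/203).
Both 43 ≡ 3 and 203 ≡ 3 (mod 4), so reciprocity gives (43/203) = -(203/43). Reduce: 203 ≡ 31 (mod 43). Now have -(31/43).
Both 31 ≡ 3 and 43 ≡ 3 (mod 4), so reciprocity gives (31/43) = -(43/31). Reduce: 43 ≡ 12 (mod 31). Now have (12/31).
Factor out 2: 12 = 2^2·3. Since 31 ≡ 7 (mod 8), (2/31) = +1, and (2/31)^2 = +1. Now have (3/31).
Both 3 ≡ 3 and 31 ≡ 3 (mod 4), so reciprocity gives (3/31) = -(31/3). Reduce: 31 ≡ 1 (mod 3). Now have -(1/3).
(1/3) = 1. Collecting the sign factors: -1.
The Legendre symbol is -1, so x^2 ≡ 18036 (mod 9221) has no solution.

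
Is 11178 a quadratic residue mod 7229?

no

(11178|7229)
  = (3949|7229)    [11178 ≡ 3949 mod 7229]
  = (7229|3949)    [QR: 3949 ≡ 1 mod 4, sign kept]
  = (3280|3949)    [7229 ≡ 3280 mod 3949]
  = (205|3949)    [3949 ≡ 5 mod 8 ⇒ (2|3949)^4 = +1]
  = (3949|205)    [QR: 205 ≡ 1 mod 4, sign kept]
  = (54|205)    [3949 ≡ 54 mod 205]
  = -(27|205)    [205 ≡ 5 mod 8 ⇒ (2|205) = -1]
  = -(205|27)    [QR: 205 ≡ 1 mod 4, sign kept]
  = -(16|27)    [205 ≡ 16 mod 27]
  = -(1|27)    [27 ≡ 3 mod 8 ⇒ (2|27)^4 = +1]
  = -1    [(1|27) = 1]
The Legendre symbol is -1, so x^2 ≡ 11178 (mod 7229) has no solution.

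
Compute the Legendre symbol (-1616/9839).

(-1616/9839)
  = -(1616/9839)    [9839 ≡ 3 mod 4 ⇒ (-1/9839) = -1]
  = -(101/9839)    [9839 ≡ 7 mod 8 ⇒ (2/9839)^4 = +1]
  = -(9839/101)    [QR: 101 ≡ 1 mod 4, sign kept]
  = -(42/101)    [9839 ≡ 42 mod 101]
  = (21/101)    [101 ≡ 5 mod 8 ⇒ (2/101) = -1]
  = (101/21)    [QR: 21 ≡ 1 mod 4, sign kept]
  = (17/21)    [101 ≡ 17 mod 21]
  = (21/17)    [QR: 17 ≡ 1 mod 4, sign kept]
  = (4/17)    [21 ≡ 4 mod 17]
  = (1/17)    [17 ≡ 1 mod 8 ⇒ (2/17)^2 = +1]
  = 1    [(1/17) = 1]

1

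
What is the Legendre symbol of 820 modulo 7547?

(820 / 7547)
  = (205 / 7547)    [7547 ≡ 3 mod 8 ⇒ (2 / 7547)^2 = +1]
  = (7547 / 205)    [QR: 205 ≡ 1 mod 4, sign kept]
  = (167 / 205)    [7547 ≡ 167 mod 205]
  = (205 / 167)    [QR: 205 ≡ 1 mod 4, sign kept]
  = (38 / 167)    [205 ≡ 38 mod 167]
  = (19 / 167)    [167 ≡ 7 mod 8 ⇒ (2 / 167) = +1]
  = -(167 / 19)    [QR: both ≡ 3 mod 4, sign flips]
  = -(15 / 19)    [167 ≡ 15 mod 19]
  = (19 / 15)    [QR: both ≡ 3 mod 4, sign flips]
  = (4 / 15)    [19 ≡ 4 mod 15]
  = (1 / 15)    [15 ≡ 7 mod 8 ⇒ (2 / 15)^2 = +1]
  = 1    [(1 / 15) = 1]

1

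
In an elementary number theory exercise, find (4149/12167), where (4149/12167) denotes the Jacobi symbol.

(4149/12167)
  = (12167/4149)    [QR: 4149 ≡ 1 mod 4, sign kept]
  = (3869/4149)    [12167 ≡ 3869 mod 4149]
  = (4149/3869)    [QR: 3869 ≡ 1 mod 4, sign kept]
  = (280/3869)    [4149 ≡ 280 mod 3869]
  = -(35/3869)    [3869 ≡ 5 mod 8 ⇒ (2/3869)^3 = -1]
  = -(3869/35)    [QR: 3869 ≡ 1 mod 4, sign kept]
  = -(19/35)    [3869 ≡ 19 mod 35]
  = (35/19)    [QR: both ≡ 3 mod 4, sign flips]
  = (16/19)    [35 ≡ 16 mod 19]
  = (1/19)    [19 ≡ 3 mod 8 ⇒ (2/19)^4 = +1]
  = 1    [(1/19) = 1]

1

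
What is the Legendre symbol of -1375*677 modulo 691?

By multiplicativity, (-1375·677/691) = (-1375/691)·(677/691).
First factor (-1375/691):
Reduce the numerator: -1375 ≡ 7 (mod 691), so (-1375/691) = (7/691).
Both 7 ≡ 3 and 691 ≡ 3 (mod 4), so reciprocity gives (7/691) = -(691/7). Reduce: 691 ≡ 5 (mod 7). Now have -(5/7).
5 ≡ 1 (mod 4), so quadratic reciprocity gives (5/7) = (7/5). Reduce: 7 ≡ 2 (mod 5). Now have -(2/5).
Factor out 2: 2 = 2. Since 5 ≡ 5 (mod 8), (2/5) = -1. Now have (1/5).
(1/5) = 1. Collecting the sign factors: 1.
Second factor (677/691):
677 ≡ 1 (mod 4), so quadratic reciprocity gives (677/691) = (691/677). Reduce: 691 ≡ 14 (mod 677). Now have (14/677).
Factor out 2: 14 = 2·7. Since 677 ≡ 5 (mod 8), (2/677) = -1. Now have -(7/677).
677 ≡ 1 (mod 4), so quadratic reciprocity gives (7/677) = (677/7). Reduce: 677 ≡ 5 (mod 7). Now have -(5/7).
5 ≡ 1 (mod 4), so quadratic reciprocity gives (5/7) = (7/5). Reduce: 7 ≡ 2 (mod 5). Now have -(2/5).
Factor out 2: 2 = 2. Since 5 ≡ 5 (mod 8), (2/5) = -1. Now have (1/5).
(1/5) = 1. Collecting the sign factors: 1.
Product: (1)·(1) = 1.

1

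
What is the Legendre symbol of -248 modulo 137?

Pull out -1: (-248/137) = (-1/137)·(248/137). Since 137 ≡ 1 (mod 4), (-1/137) = +1. Now have (248/137).
Reduce the numerator: 248 ≡ 111 (mod 137), so (248/137) = (111/137).
137 ≡ 1 (mod 4), so quadratic reciprocity gives (111/137) = (137/111). Reduce: 137 ≡ 26 (mod 111). Now have (26/111).
Factor out 2: 26 = 2·13. Since 111 ≡ 7 (mod 8), (2/111) = +1. Now have (13/111).
13 ≡ 1 (mod 4), so quadratic reciprocity gives (13/111) = (111/13). Reduce: 111 ≡ 7 (mod 13). Now have (7/13).
13 ≡ 1 (mod 4), so quadratic reciprocity gives (7/13) = (13/7). Reduce: 13 ≡ 6 (mod 7). Now have (6/7).
Factor out 2: 6 = 2·3. Since 7 ≡ 7 (mod 8), (2/7) = +1. Now have (3/7).
Both 3 ≡ 3 and 7 ≡ 3 (mod 4), so reciprocity gives (3/7) = -(7/3). Reduce: 7 ≡ 1 (mod 3). Now have -(1/3).
(1/3) = 1. Collecting the sign factors: -1.

-1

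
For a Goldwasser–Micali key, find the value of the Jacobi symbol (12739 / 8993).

-1

Reduce the numerator: 12739 ≡ 3746 (mod 8993), so (12739 / 8993) = (3746 / 8993).
Factor out 2: 3746 = 2·1873. Since 8993 ≡ 1 (mod 8), (2 / 8993) = +1. Now have (1873 / 8993).
1873 ≡ 1 (mod 4), so quadratic reciprocity gives (1873 / 8993) = (8993 / 1873). Reduce: 8993 ≡ 1501 (mod 1873). Now have (1501 / 1873).
1501 ≡ 1 (mod 4), so quadratic reciprocity gives (1501 / 1873) = (1873 / 1501). Reduce: 1873 ≡ 372 (mod 1501). Now have (372 / 1501).
Factor out 2: 372 = 2^2·93. Since 1501 ≡ 5 (mod 8), (2 / 1501) = -1, and (2 / 1501)^2 = +1. Now have (93 / 1501).
93 ≡ 1 (mod 4), so quadratic reciprocity gives (93 / 1501) = (1501 / 93). Reduce: 1501 ≡ 13 (mod 93). Now have (13 / 93).
13 ≡ 1 (mod 4), so quadratic reciprocity gives (13 / 93) = (93 / 13). Reduce: 93 ≡ 2 (mod 13). Now have (2 / 13).
Factor out 2: 2 = 2. Since 13 ≡ 5 (mod 8), (2 / 13) = -1. Now have -(1 / 13).
(1 / 13) = 1. Collecting the sign factors: -1.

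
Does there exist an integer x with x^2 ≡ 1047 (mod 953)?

(1047/953)
  = (94/953)    [1047 ≡ 94 mod 953]
  = (47/953)    [953 ≡ 1 mod 8 ⇒ (2/953) = +1]
  = (953/47)    [QR: 953 ≡ 1 mod 4, sign kept]
  = (13/47)    [953 ≡ 13 mod 47]
  = (47/13)    [QR: 13 ≡ 1 mod 4, sign kept]
  = (8/13)    [47 ≡ 8 mod 13]
  = -(1/13)    [13 ≡ 5 mod 8 ⇒ (2/13)^3 = -1]
  = -1    [(1/13) = 1]
(1047/953) = -1, and 953 is prime, so 1047 is not a quadratic residue mod 953.

no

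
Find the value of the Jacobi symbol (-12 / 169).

1

(-12 / 169)
  = (12 / 169)    [169 ≡ 1 mod 4 ⇒ (-1 / 169) = +1]
  = (3 / 169)    [169 ≡ 1 mod 8 ⇒ (2 / 169)^2 = +1]
  = (169 / 3)    [QR: 169 ≡ 1 mod 4, sign kept]
  = (1 / 3)    [169 ≡ 1 mod 3]
  = 1    [(1 / 3) = 1]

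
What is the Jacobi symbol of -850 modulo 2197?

-1

(-850/2197)
  = (1347/2197)    [-850 ≡ 1347 mod 2197]
  = (2197/1347)    [QR: 2197 ≡ 1 mod 4, sign kept]
  = (850/1347)    [2197 ≡ 850 mod 1347]
  = -(425/1347)    [1347 ≡ 3 mod 8 ⇒ (2/1347) = -1]
  = -(1347/425)    [QR: 425 ≡ 1 mod 4, sign kept]
  = -(72/425)    [1347 ≡ 72 mod 425]
  = -(9/425)    [425 ≡ 1 mod 8 ⇒ (2/425)^3 = +1]
  = -(425/9)    [QR: 9 ≡ 1 mod 4, sign kept]
  = -(2/9)    [425 ≡ 2 mod 9]
  = -(1/9)    [9 ≡ 1 mod 8 ⇒ (2/9) = +1]
  = -1    [(1/9) = 1]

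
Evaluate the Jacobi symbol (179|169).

1

Reduce the numerator: 179 ≡ 10 (mod 169), so (179|169) = (10|169).
Factor out 2: 10 = 2·5. Since 169 ≡ 1 (mod 8), (2|169) = +1. Now have (5|169).
5 ≡ 1 (mod 4), so quadratic reciprocity gives (5|169) = (169|5). Reduce: 169 ≡ 4 (mod 5). Now have (4|5).
Factor out 2: 4 = 2^2. Since 5 ≡ 5 (mod 8), (2|5) = -1, and (2|5)^2 = +1. Now have (1|5).
(1|5) = 1. Collecting the sign factors: 1.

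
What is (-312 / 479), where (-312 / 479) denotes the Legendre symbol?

Pull out -1: (-312 / 479) = (-1 / 479)·(312 / 479). Since 479 ≡ 3 (mod 4), (-1 / 479) = -1. Now have -(312 / 479).
Factor out 2: 312 = 2^3·39. Since 479 ≡ 7 (mod 8), (2 / 479) = +1, and (2 / 479)^3 = +1. Now have -(39 / 479).
Both 39 ≡ 3 and 479 ≡ 3 (mod 4), so reciprocity gives (39 / 479) = -(479 / 39). Reduce: 479 ≡ 11 (mod 39). Now have (11 / 39).
Both 11 ≡ 3 and 39 ≡ 3 (mod 4), so reciprocity gives (11 / 39) = -(39 / 11). Reduce: 39 ≡ 6 (mod 11). Now have -(6 / 11).
Factor out 2: 6 = 2·3. Since 11 ≡ 3 (mod 8), (2 / 11) = -1. Now have (3 / 11).
Both 3 ≡ 3 and 11 ≡ 3 (mod 4), so reciprocity gives (3 / 11) = -(11 / 3). Reduce: 11 ≡ 2 (mod 3). Now have -(2 / 3).
Factor out 2: 2 = 2. Since 3 ≡ 3 (mod 8), (2 / 3) = -1. Now have (1 / 3).
(1 / 3) = 1. Collecting the sign factors: 1.

1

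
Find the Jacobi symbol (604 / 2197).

-1

(604 / 2197)
  = (151 / 2197)    [2197 ≡ 5 mod 8 ⇒ (2 / 2197)^2 = +1]
  = (2197 / 151)    [QR: 2197 ≡ 1 mod 4, sign kept]
  = (83 / 151)    [2197 ≡ 83 mod 151]
  = -(151 / 83)    [QR: both ≡ 3 mod 4, sign flips]
  = -(68 / 83)    [151 ≡ 68 mod 83]
  = -(17 / 83)    [83 ≡ 3 mod 8 ⇒ (2 / 83)^2 = +1]
  = -(83 / 17)    [QR: 17 ≡ 1 mod 4, sign kept]
  = -(15 / 17)    [83 ≡ 15 mod 17]
  = -(17 / 15)    [QR: 17 ≡ 1 mod 4, sign kept]
  = -(2 / 15)    [17 ≡ 2 mod 15]
  = -(1 / 15)    [15 ≡ 7 mod 8 ⇒ (2 / 15) = +1]
  = -1    [(1 / 15) = 1]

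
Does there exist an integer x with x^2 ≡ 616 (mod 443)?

(616|443)
  = (173|443)    [616 ≡ 173 mod 443]
  = (443|173)    [QR: 173 ≡ 1 mod 4, sign kept]
  = (97|173)    [443 ≡ 97 mod 173]
  = (173|97)    [QR: 97 ≡ 1 mod 4, sign kept]
  = (76|97)    [173 ≡ 76 mod 97]
  = (19|97)    [97 ≡ 1 mod 8 ⇒ (2|97)^2 = +1]
  = (97|19)    [QR: 97 ≡ 1 mod 4, sign kept]
  = (2|19)    [97 ≡ 2 mod 19]
  = -(1|19)    [19 ≡ 3 mod 8 ⇒ (2|19) = -1]
  = -1    [(1|19) = 1]
The Legendre symbol is -1, so x^2 ≡ 616 (mod 443) has no solution.

no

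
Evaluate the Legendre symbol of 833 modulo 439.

(833/439)
  = (394/439)    [833 ≡ 394 mod 439]
  = (197/439)    [439 ≡ 7 mod 8 ⇒ (2/439) = +1]
  = (439/197)    [QR: 197 ≡ 1 mod 4, sign kept]
  = (45/197)    [439 ≡ 45 mod 197]
  = (197/45)    [QR: 45 ≡ 1 mod 4, sign kept]
  = (17/45)    [197 ≡ 17 mod 45]
  = (45/17)    [QR: 17 ≡ 1 mod 4, sign kept]
  = (11/17)    [45 ≡ 11 mod 17]
  = (17/11)    [QR: 17 ≡ 1 mod 4, sign kept]
  = (6/11)    [17 ≡ 6 mod 11]
  = -(3/11)    [11 ≡ 3 mod 8 ⇒ (2/11) = -1]
  = (11/3)    [QR: both ≡ 3 mod 4, sign flips]
  = (2/3)    [11 ≡ 2 mod 3]
  = -(1/3)    [3 ≡ 3 mod 8 ⇒ (2/3) = -1]
  = -1    [(1/3) = 1]

-1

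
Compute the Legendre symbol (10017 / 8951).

Reduce the numerator: 10017 ≡ 1066 (mod 8951), so (10017 / 8951) = (1066 / 8951).
Factor out 2: 1066 = 2·533. Since 8951 ≡ 7 (mod 8), (2 / 8951) = +1. Now have (533 / 8951).
533 ≡ 1 (mod 4), so quadratic reciprocity gives (533 / 8951) = (8951 / 533). Reduce: 8951 ≡ 423 (mod 533). Now have (423 / 533).
533 ≡ 1 (mod 4), so quadratic reciprocity gives (423 / 533) = (533 / 423). Reduce: 533 ≡ 110 (mod 423). Now have (110 / 423).
Factor out 2: 110 = 2·55. Since 423 ≡ 7 (mod 8), (2 / 423) = +1. Now have (55 / 423).
Both 55 ≡ 3 and 423 ≡ 3 (mod 4), so reciprocity gives (55 / 423) = -(423 / 55). Reduce: 423 ≡ 38 (mod 55). Now have -(38 / 55).
Factor out 2: 38 = 2·19. Since 55 ≡ 7 (mod 8), (2 / 55) = +1. Now have -(19 / 55).
Both 19 ≡ 3 and 55 ≡ 3 (mod 4), so reciprocity gives (19 / 55) = -(55 / 19). Reduce: 55 ≡ 17 (mod 19). Now have (17 / 19).
17 ≡ 1 (mod 4), so quadratic reciprocity gives (17 / 19) = (19 / 17). Reduce: 19 ≡ 2 (mod 17). Now have (2 / 17).
Factor out 2: 2 = 2. Since 17 ≡ 1 (mod 8), (2 / 17) = +1. Now have (1 / 17).
(1 / 17) = 1. Collecting the sign factors: 1.

1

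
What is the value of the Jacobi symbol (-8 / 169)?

1

(-8 / 169)
  = (8 / 169)    [169 ≡ 1 mod 4 ⇒ (-1 / 169) = +1]
  = (1 / 169)    [169 ≡ 1 mod 8 ⇒ (2 / 169)^3 = +1]
  = 1    [(1 / 169) = 1]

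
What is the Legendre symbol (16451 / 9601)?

1

(16451 / 9601)
  = (6850 / 9601)    [16451 ≡ 6850 mod 9601]
  = (3425 / 9601)    [9601 ≡ 1 mod 8 ⇒ (2 / 9601) = +1]
  = (9601 / 3425)    [QR: 3425 ≡ 1 mod 4, sign kept]
  = (2751 / 3425)    [9601 ≡ 2751 mod 3425]
  = (3425 / 2751)    [QR: 3425 ≡ 1 mod 4, sign kept]
  = (674 / 2751)    [3425 ≡ 674 mod 2751]
  = (337 / 2751)    [2751 ≡ 7 mod 8 ⇒ (2 / 2751) = +1]
  = (2751 / 337)    [QR: 337 ≡ 1 mod 4, sign kept]
  = (55 / 337)    [2751 ≡ 55 mod 337]
  = (337 / 55)    [QR: 337 ≡ 1 mod 4, sign kept]
  = (7 / 55)    [337 ≡ 7 mod 55]
  = -(55 / 7)    [QR: both ≡ 3 mod 4, sign flips]
  = -(6 / 7)    [55 ≡ 6 mod 7]
  = -(3 / 7)    [7 ≡ 7 mod 8 ⇒ (2 / 7) = +1]
  = (7 / 3)    [QR: both ≡ 3 mod 4, sign flips]
  = (1 / 3)    [7 ≡ 1 mod 3]
  = 1    [(1 / 3) = 1]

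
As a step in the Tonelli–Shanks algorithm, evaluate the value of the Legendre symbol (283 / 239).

Reduce the numerator: 283 ≡ 44 (mod 239), so (283 / 239) = (44 / 239).
Factor out 2: 44 = 2^2·11. Since 239 ≡ 7 (mod 8), (2 / 239) = +1, and (2 / 239)^2 = +1. Now have (11 / 239).
Both 11 ≡ 3 and 239 ≡ 3 (mod 4), so reciprocity gives (11 / 239) = -(239 / 11). Reduce: 239 ≡ 8 (mod 11). Now have -(8 / 11).
Factor out 2: 8 = 2^3. Since 11 ≡ 3 (mod 8), (2 / 11) = -1, and (2 / 11)^3 = -1. Now have (1 / 11).
(1 / 11) = 1. Collecting the sign factors: 1.

1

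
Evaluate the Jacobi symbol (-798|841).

Reduce the numerator: -798 ≡ 43 (mod 841), so (-798|841) = (43|841).
841 ≡ 1 (mod 4), so quadratic reciprocity gives (43|841) = (841|43). Reduce: 841 ≡ 24 (mod 43). Now have (24|43).
Factor out 2: 24 = 2^3·3. Since 43 ≡ 3 (mod 8), (2|43) = -1, and (2|43)^3 = -1. Now have -(3|43).
Both 3 ≡ 3 and 43 ≡ 3 (mod 4), so reciprocity gives (3|43) = -(43|3). Reduce: 43 ≡ 1 (mod 3). Now have (1|3).
(1|3) = 1. Collecting the sign factors: 1.

1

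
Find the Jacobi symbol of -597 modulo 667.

(-597 / 667)
  = -(597 / 667)    [667 ≡ 3 mod 4 ⇒ (-1 / 667) = -1]
  = -(667 / 597)    [QR: 597 ≡ 1 mod 4, sign kept]
  = -(70 / 597)    [667 ≡ 70 mod 597]
  = (35 / 597)    [597 ≡ 5 mod 8 ⇒ (2 / 597) = -1]
  = (597 / 35)    [QR: 597 ≡ 1 mod 4, sign kept]
  = (2 / 35)    [597 ≡ 2 mod 35]
  = -(1 / 35)    [35 ≡ 3 mod 8 ⇒ (2 / 35) = -1]
  = -1    [(1 / 35) = 1]

-1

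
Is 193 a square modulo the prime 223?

(193/223)
  = (223/193)    [QR: 193 ≡ 1 mod 4, sign kept]
  = (30/193)    [223 ≡ 30 mod 193]
  = (15/193)    [193 ≡ 1 mod 8 ⇒ (2/193) = +1]
  = (193/15)    [QR: 193 ≡ 1 mod 4, sign kept]
  = (13/15)    [193 ≡ 13 mod 15]
  = (15/13)    [QR: 13 ≡ 1 mod 4, sign kept]
  = (2/13)    [15 ≡ 2 mod 13]
  = -(1/13)    [13 ≡ 5 mod 8 ⇒ (2/13) = -1]
  = -1    [(1/13) = 1]
The Legendre symbol is -1, so x^2 ≡ 193 (mod 223) has no solution.

no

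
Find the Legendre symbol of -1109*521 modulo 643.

By multiplicativity, (-1109·521|643) = (-1109|643)·(521|643).
First factor (-1109|643):
(-1109|643)
  = (177|643)    [-1109 ≡ 177 mod 643]
  = (643|177)    [QR: 177 ≡ 1 mod 4, sign kept]
  = (112|177)    [643 ≡ 112 mod 177]
  = (7|177)    [177 ≡ 1 mod 8 ⇒ (2|177)^4 = +1]
  = (177|7)    [QR: 177 ≡ 1 mod 4, sign kept]
  = (2|7)    [177 ≡ 2 mod 7]
  = (1|7)    [7 ≡ 7 mod 8 ⇒ (2|7) = +1]
  = 1    [(1|7) = 1]
Second factor (521|643):
(521|643)
  = (643|521)    [QR: 521 ≡ 1 mod 4, sign kept]
  = (122|521)    [643 ≡ 122 mod 521]
  = (61|521)    [521 ≡ 1 mod 8 ⇒ (2|521) = +1]
  = (521|61)    [QR: 61 ≡ 1 mod 4, sign kept]
  = (33|61)    [521 ≡ 33 mod 61]
  = (61|33)    [QR: 33 ≡ 1 mod 4, sign kept]
  = (28|33)    [61 ≡ 28 mod 33]
  = (7|33)    [33 ≡ 1 mod 8 ⇒ (2|33)^2 = +1]
  = (33|7)    [QR: 33 ≡ 1 mod 4, sign kept]
  = (5|7)    [33 ≡ 5 mod 7]
  = (7|5)    [QR: 5 ≡ 1 mod 4, sign kept]
  = (2|5)    [7 ≡ 2 mod 5]
  = -(1|5)    [5 ≡ 5 mod 8 ⇒ (2|5) = -1]
  = -1    [(1|5) = 1]
Product: (1)·(-1) = -1.

-1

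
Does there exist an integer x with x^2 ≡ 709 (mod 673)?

(709/673)
  = (36/673)    [709 ≡ 36 mod 673]
  = (9/673)    [673 ≡ 1 mod 8 ⇒ (2/673)^2 = +1]
  = (673/9)    [QR: 9 ≡ 1 mod 4, sign kept]
  = (7/9)    [673 ≡ 7 mod 9]
  = (9/7)    [QR: 9 ≡ 1 mod 4, sign kept]
  = (2/7)    [9 ≡ 2 mod 7]
  = (1/7)    [7 ≡ 7 mod 8 ⇒ (2/7) = +1]
  = 1    [(1/7) = 1]
The Legendre symbol is 1, so x^2 ≡ 709 (mod 673) has solution.

yes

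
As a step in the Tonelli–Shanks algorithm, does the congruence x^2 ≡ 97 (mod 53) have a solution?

yes

(97/53)
  = (44/53)    [97 ≡ 44 mod 53]
  = (11/53)    [53 ≡ 5 mod 8 ⇒ (2/53)^2 = +1]
  = (53/11)    [QR: 53 ≡ 1 mod 4, sign kept]
  = (9/11)    [53 ≡ 9 mod 11]
  = (11/9)    [QR: 9 ≡ 1 mod 4, sign kept]
  = (2/9)    [11 ≡ 2 mod 9]
  = (1/9)    [9 ≡ 1 mod 8 ⇒ (2/9) = +1]
  = 1    [(1/9) = 1]
(97/53) = 1, and 53 is prime, so 97 is a quadratic residue mod 53.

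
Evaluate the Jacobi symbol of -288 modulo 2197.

Reduce the numerator: -288 ≡ 1909 (mod 2197), so (-288/2197) = (1909/2197).
1909 ≡ 1 (mod 4), so quadratic reciprocity gives (1909/2197) = (2197/1909). Reduce: 2197 ≡ 288 (mod 1909). Now have (288/1909).
Factor out 2: 288 = 2^5·9. Since 1909 ≡ 5 (mod 8), (2/1909) = -1, and (2/1909)^5 = -1. Now have -(9/1909).
9 ≡ 1 (mod 4), so quadratic reciprocity gives (9/1909) = (1909/9). Reduce: 1909 ≡ 1 (mod 9). Now have -(1/9).
(1/9) = 1. Collecting the sign factors: -1.

-1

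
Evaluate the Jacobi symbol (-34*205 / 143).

-1

By multiplicativity, (-34·205 / 143) = (-34 / 143)·(205 / 143).
First factor (-34 / 143):
Reduce the numerator: -34 ≡ 109 (mod 143), so (-34 / 143) = (109 / 143).
109 ≡ 1 (mod 4), so quadratic reciprocity gives (109 / 143) = (143 / 109). Reduce: 143 ≡ 34 (mod 109). Now have (34 / 109).
Factor out 2: 34 = 2·17. Since 109 ≡ 5 (mod 8), (2 / 109) = -1. Now have -(17 / 109).
17 ≡ 1 (mod 4), so quadratic reciprocity gives (17 / 109) = (109 / 17). Reduce: 109 ≡ 7 (mod 17). Now have -(7 / 17).
17 ≡ 1 (mod 4), so quadratic reciprocity gives (7 / 17) = (17 / 7). Reduce: 17 ≡ 3 (mod 7). Now have -(3 / 7).
Both 3 ≡ 3 and 7 ≡ 3 (mod 4), so reciprocity gives (3 / 7) = -(7 / 3). Reduce: 7 ≡ 1 (mod 3). Now have (1 / 3).
(1 / 3) = 1. Collecting the sign factors: 1.
Second factor (205 / 143):
Reduce the numerator: 205 ≡ 62 (mod 143), so (205 / 143) = (62 / 143).
Factor out 2: 62 = 2·31. Since 143 ≡ 7 (mod 8), (2 / 143) = +1. Now have (31 / 143).
Both 31 ≡ 3 and 143 ≡ 3 (mod 4), so reciprocity gives (31 / 143) = -(143 / 31). Reduce: 143 ≡ 19 (mod 31). Now have -(19 / 31).
Both 19 ≡ 3 and 31 ≡ 3 (mod 4), so reciprocity gives (19 / 31) = -(31 / 19). Reduce: 31 ≡ 12 (mod 19). Now have (12 / 19).
Factor out 2: 12 = 2^2·3. Since 19 ≡ 3 (mod 8), (2 / 19) = -1, and (2 / 19)^2 = +1. Now have (3 / 19).
Both 3 ≡ 3 and 19 ≡ 3 (mod 4), so reciprocity gives (3 / 19) = -(19 / 3). Reduce: 19 ≡ 1 (mod 3). Now have -(1 / 3).
(1 / 3) = 1. Collecting the sign factors: -1.
Product: (1)·(-1) = -1.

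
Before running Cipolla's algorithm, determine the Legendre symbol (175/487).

-1

Both 175 ≡ 3 and 487 ≡ 3 (mod 4), so reciprocity gives (175/487) = -(487/175). Reduce: 487 ≡ 137 (mod 175). Now have -(137/175).
137 ≡ 1 (mod 4), so quadratic reciprocity gives (137/175) = (175/137). Reduce: 175 ≡ 38 (mod 137). Now have -(38/137).
Factor out 2: 38 = 2·19. Since 137 ≡ 1 (mod 8), (2/137) = +1. Now have -(19/137).
137 ≡ 1 (mod 4), so quadratic reciprocity gives (19/137) = (137/19). Reduce: 137 ≡ 4 (mod 19). Now have -(4/19).
Factor out 2: 4 = 2^2. Since 19 ≡ 3 (mod 8), (2/19) = -1, and (2/19)^2 = +1. Now have -(1/19).
(1/19) = 1. Collecting the sign factors: -1.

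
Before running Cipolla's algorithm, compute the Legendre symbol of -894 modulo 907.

Pull out -1: (-894|907) = (-1|907)·(894|907). Since 907 ≡ 3 (mod 4), (-1|907) = -1. Now have -(894|907).
Factor out 2: 894 = 2·447. Since 907 ≡ 3 (mod 8), (2|907) = -1. Now have (447|907).
Both 447 ≡ 3 and 907 ≡ 3 (mod 4), so reciprocity gives (447|907) = -(907|447). Reduce: 907 ≡ 13 (mod 447). Now have -(13|447).
13 ≡ 1 (mod 4), so quadratic reciprocity gives (13|447) = (447|13). Reduce: 447 ≡ 5 (mod 13). Now have -(5|13).
5 ≡ 1 (mod 4), so quadratic reciprocity gives (5|13) = (13|5). Reduce: 13 ≡ 3 (mod 5). Now have -(3|5).
5 ≡ 1 (mod 4), so quadratic reciprocity gives (3|5) = (5|3). Reduce: 5 ≡ 2 (mod 3). Now have -(2|3).
Factor out 2: 2 = 2. Since 3 ≡ 3 (mod 8), (2|3) = -1. Now have (1|3).
(1|3) = 1. Collecting the sign factors: 1.

1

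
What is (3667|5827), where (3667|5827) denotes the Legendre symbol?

(3667|5827)
  = -(5827|3667)    [QR: both ≡ 3 mod 4, sign flips]
  = -(2160|3667)    [5827 ≡ 2160 mod 3667]
  = -(135|3667)    [3667 ≡ 3 mod 8 ⇒ (2|3667)^4 = +1]
  = (3667|135)    [QR: both ≡ 3 mod 4, sign flips]
  = (22|135)    [3667 ≡ 22 mod 135]
  = (11|135)    [135 ≡ 7 mod 8 ⇒ (2|135) = +1]
  = -(135|11)    [QR: both ≡ 3 mod 4, sign flips]
  = -(3|11)    [135 ≡ 3 mod 11]
  = (11|3)    [QR: both ≡ 3 mod 4, sign flips]
  = (2|3)    [11 ≡ 2 mod 3]
  = -(1|3)    [3 ≡ 3 mod 8 ⇒ (2|3) = -1]
  = -1    [(1|3) = 1]

-1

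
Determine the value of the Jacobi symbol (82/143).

(82/143)
  = (41/143)    [143 ≡ 7 mod 8 ⇒ (2/143) = +1]
  = (143/41)    [QR: 41 ≡ 1 mod 4, sign kept]
  = (20/41)    [143 ≡ 20 mod 41]
  = (5/41)    [41 ≡ 1 mod 8 ⇒ (2/41)^2 = +1]
  = (41/5)    [QR: 5 ≡ 1 mod 4, sign kept]
  = (1/5)    [41 ≡ 1 mod 5]
  = 1    [(1/5) = 1]

1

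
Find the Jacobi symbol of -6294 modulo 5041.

Reduce the numerator: -6294 ≡ 3788 (mod 5041), so (-6294/5041) = (3788/5041).
Factor out 2: 3788 = 2^2·947. Since 5041 ≡ 1 (mod 8), (2/5041) = +1, and (2/5041)^2 = +1. Now have (947/5041).
5041 ≡ 1 (mod 4), so quadratic reciprocity gives (947/5041) = (5041/947). Reduce: 5041 ≡ 306 (mod 947). Now have (306/947).
Factor out 2: 306 = 2·153. Since 947 ≡ 3 (mod 8), (2/947) = -1. Now have -(153/947).
153 ≡ 1 (mod 4), so quadratic reciprocity gives (153/947) = (947/153). Reduce: 947 ≡ 29 (mod 153). Now have -(29/153).
29 ≡ 1 (mod 4), so quadratic reciprocity gives (29/153) = (153/29). Reduce: 153 ≡ 8 (mod 29). Now have -(8/29).
Factor out 2: 8 = 2^3. Since 29 ≡ 5 (mod 8), (2/29) = -1, and (2/29)^3 = -1. Now have (1/29).
(1/29) = 1. Collecting the sign factors: 1.

1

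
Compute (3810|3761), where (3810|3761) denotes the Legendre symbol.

1

Reduce the numerator: 3810 ≡ 49 (mod 3761), so (3810|3761) = (49|3761).
49 ≡ 1 (mod 4), so quadratic reciprocity gives (49|3761) = (3761|49). Reduce: 3761 ≡ 37 (mod 49). Now have (37|49).
37 ≡ 1 (mod 4), so quadratic reciprocity gives (37|49) = (49|37). Reduce: 49 ≡ 12 (mod 37). Now have (12|37).
Factor out 2: 12 = 2^2·3. Since 37 ≡ 5 (mod 8), (2|37) = -1, and (2|37)^2 = +1. Now have (3|37).
37 ≡ 1 (mod 4), so quadratic reciprocity gives (3|37) = (37|3). Reduce: 37 ≡ 1 (mod 3). Now have (1|3).
(1|3) = 1. Collecting the sign factors: 1.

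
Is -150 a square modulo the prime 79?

Pull out -1: (-150|79) = (-1|79)·(150|79). Since 79 ≡ 3 (mod 4), (-1|79) = -1. Now have -(150|79).
Reduce the numerator: 150 ≡ 71 (mod 79), so (150|79) = (71|79).
Both 71 ≡ 3 and 79 ≡ 3 (mod 4), so reciprocity gives (71|79) = -(79|71). Reduce: 79 ≡ 8 (mod 71). Now have (8|71).
Factor out 2: 8 = 2^3. Since 71 ≡ 7 (mod 8), (2|71) = +1, and (2|71)^3 = +1. Now have (1|71).
(1|71) = 1. Collecting the sign factors: 1.
(-150|79) = 1, and 79 is prime, so -150 is a quadratic residue mod 79.

yes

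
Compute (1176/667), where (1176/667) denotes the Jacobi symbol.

1

Reduce the numerator: 1176 ≡ 509 (mod 667), so (1176/667) = (509/667).
509 ≡ 1 (mod 4), so quadratic reciprocity gives (509/667) = (667/509). Reduce: 667 ≡ 158 (mod 509). Now have (158/509).
Factor out 2: 158 = 2·79. Since 509 ≡ 5 (mod 8), (2/509) = -1. Now have -(79/509).
509 ≡ 1 (mod 4), so quadratic reciprocity gives (79/509) = (509/79). Reduce: 509 ≡ 35 (mod 79). Now have -(35/79).
Both 35 ≡ 3 and 79 ≡ 3 (mod 4), so reciprocity gives (35/79) = -(79/35). Reduce: 79 ≡ 9 (mod 35). Now have (9/35).
9 ≡ 1 (mod 4), so quadratic reciprocity gives (9/35) = (35/9). Reduce: 35 ≡ 8 (mod 9). Now have (8/9).
Factor out 2: 8 = 2^3. Since 9 ≡ 1 (mod 8), (2/9) = +1, and (2/9)^3 = +1. Now have (1/9).
(1/9) = 1. Collecting the sign factors: 1.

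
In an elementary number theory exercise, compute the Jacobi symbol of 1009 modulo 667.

Reduce the numerator: 1009 ≡ 342 (mod 667), so (1009|667) = (342|667).
Factor out 2: 342 = 2·171. Since 667 ≡ 3 (mod 8), (2|667) = -1. Now have -(171|667).
Both 171 ≡ 3 and 667 ≡ 3 (mod 4), so reciprocity gives (171|667) = -(667|171). Reduce: 667 ≡ 154 (mod 171). Now have (154|171).
Factor out 2: 154 = 2·77. Since 171 ≡ 3 (mod 8), (2|171) = -1. Now have -(77|171).
77 ≡ 1 (mod 4), so quadratic reciprocity gives (77|171) = (171|77). Reduce: 171 ≡ 17 (mod 77). Now have -(17|77).
17 ≡ 1 (mod 4), so quadratic reciprocity gives (17|77) = (77|17). Reduce: 77 ≡ 9 (mod 17). Now have -(9|17).
9 ≡ 1 (mod 4), so quadratic reciprocity gives (9|17) = (17|9). Reduce: 17 ≡ 8 (mod 9). Now have -(8|9).
Factor out 2: 8 = 2^3. Since 9 ≡ 1 (mod 8), (2|9) = +1, and (2|9)^3 = +1. Now have -(1|9).
(1|9) = 1. Collecting the sign factors: -1.

-1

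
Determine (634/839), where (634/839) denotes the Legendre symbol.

Factor out 2: 634 = 2·317. Since 839 ≡ 7 (mod 8), (2/839) = +1. Now have (317/839).
317 ≡ 1 (mod 4), so quadratic reciprocity gives (317/839) = (839/317). Reduce: 839 ≡ 205 (mod 317). Now have (205/317).
205 ≡ 1 (mod 4), so quadratic reciprocity gives (205/317) = (317/205). Reduce: 317 ≡ 112 (mod 205). Now have (112/205).
Factor out 2: 112 = 2^4·7. Since 205 ≡ 5 (mod 8), (2/205) = -1, and (2/205)^4 = +1. Now have (7/205).
205 ≡ 1 (mod 4), so quadratic reciprocity gives (7/205) = (205/7). Reduce: 205 ≡ 2 (mod 7). Now have (2/7).
Factor out 2: 2 = 2. Since 7 ≡ 7 (mod 8), (2/7) = +1. Now have (1/7).
(1/7) = 1. Collecting the sign factors: 1.

1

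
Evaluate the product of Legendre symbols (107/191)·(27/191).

By multiplicativity, (107·27/191) = (107/191)·(27/191).
First factor (107/191):
Both 107 ≡ 3 and 191 ≡ 3 (mod 4), so reciprocity gives (107/191) = -(191/107). Reduce: 191 ≡ 84 (mod 107). Now have -(84/107).
Factor out 2: 84 = 2^2·21. Since 107 ≡ 3 (mod 8), (2/107) = -1, and (2/107)^2 = +1. Now have -(21/107).
21 ≡ 1 (mod 4), so quadratic reciprocity gives (21/107) = (107/21). Reduce: 107 ≡ 2 (mod 21). Now have -(2/21).
Factor out 2: 2 = 2. Since 21 ≡ 5 (mod 8), (2/21) = -1. Now have (1/21).
(1/21) = 1. Collecting the sign factors: 1.
Second factor (27/191):
Both 27 ≡ 3 and 191 ≡ 3 (mod 4), so reciprocity gives (27/191) = -(191/27). Reduce: 191 ≡ 2 (mod 27). Now have -(2/27).
Factor out 2: 2 = 2. Since 27 ≡ 3 (mod 8), (2/27) = -1. Now have (1/27).
(1/27) = 1. Collecting the sign factors: 1.
Product: (1)·(1) = 1.

1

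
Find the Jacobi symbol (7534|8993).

-1

Factor out 2: 7534 = 2·3767. Since 8993 ≡ 1 (mod 8), (2|8993) = +1. Now have (3767|8993).
8993 ≡ 1 (mod 4), so quadratic reciprocity gives (3767|8993) = (8993|3767). Reduce: 8993 ≡ 1459 (mod 3767). Now have (1459|3767).
Both 1459 ≡ 3 and 3767 ≡ 3 (mod 4), so reciprocity gives (1459|3767) = -(3767|1459). Reduce: 3767 ≡ 849 (mod 1459). Now have -(849|1459).
849 ≡ 1 (mod 4), so quadratic reciprocity gives (849|1459) = (1459|849). Reduce: 1459 ≡ 610 (mod 849). Now have -(610|849).
Factor out 2: 610 = 2·305. Since 849 ≡ 1 (mod 8), (2|849) = +1. Now have -(305|849).
305 ≡ 1 (mod 4), so quadratic reciprocity gives (305|849) = (849|305). Reduce: 849 ≡ 239 (mod 305). Now have -(239|305).
305 ≡ 1 (mod 4), so quadratic reciprocity gives (239|305) = (305|239). Reduce: 305 ≡ 66 (mod 239). Now have -(66|239).
Factor out 2: 66 = 2·33. Since 239 ≡ 7 (mod 8), (2|239) = +1. Now have -(33|239).
33 ≡ 1 (mod 4), so quadratic reciprocity gives (33|239) = (239|33). Reduce: 239 ≡ 8 (mod 33). Now have -(8|33).
Factor out 2: 8 = 2^3. Since 33 ≡ 1 (mod 8), (2|33) = +1, and (2|33)^3 = +1. Now have -(1|33).
(1|33) = 1. Collecting the sign factors: -1.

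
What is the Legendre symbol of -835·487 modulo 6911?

By multiplicativity, (-835·487|6911) = (-835|6911)·(487|6911).
First factor (-835|6911):
Reduce the numerator: -835 ≡ 6076 (mod 6911), so (-835|6911) = (6076|6911).
Factor out 2: 6076 = 2^2·1519. Since 6911 ≡ 7 (mod 8), (2|6911) = +1, and (2|6911)^2 = +1. Now have (1519|6911).
Both 1519 ≡ 3 and 6911 ≡ 3 (mod 4), so reciprocity gives (1519|6911) = -(6911|1519). Reduce: 6911 ≡ 835 (mod 1519). Now have -(835|1519).
Both 835 ≡ 3 and 1519 ≡ 3 (mod 4), so reciprocity gives (835|1519) = -(1519|835). Reduce: 1519 ≡ 684 (mod 835). Now have (684|835).
Factor out 2: 684 = 2^2·171. Since 835 ≡ 3 (mod 8), (2|835) = -1, and (2|835)^2 = +1. Now have (171|835).
Both 171 ≡ 3 and 835 ≡ 3 (mod 4), so reciprocity gives (171|835) = -(835|171). Reduce: 835 ≡ 151 (mod 171). Now have -(151|171).
Both 151 ≡ 3 and 171 ≡ 3 (mod 4), so reciprocity gives (151|171) = -(171|151). Reduce: 171 ≡ 20 (mod 151). Now have (20|151).
Factor out 2: 20 = 2^2·5. Since 151 ≡ 7 (mod 8), (2|151) = +1, and (2|151)^2 = +1. Now have (5|151).
5 ≡ 1 (mod 4), so quadratic reciprocity gives (5|151) = (151|5). Reduce: 151 ≡ 1 (mod 5). Now have (1|5).
(1|5) = 1. Collecting the sign factors: 1.
Second factor (487|6911):
Both 487 ≡ 3 and 6911 ≡ 3 (mod 4), so reciprocity gives (487|6911) = -(6911|487). Reduce: 6911 ≡ 93 (mod 487). Now have -(93|487).
93 ≡ 1 (mod 4), so quadratic reciprocity gives (93|487) = (487|93). Reduce: 487 ≡ 22 (mod 93). Now have -(22|93).
Factor out 2: 22 = 2·11. Since 93 ≡ 5 (mod 8), (2|93) = -1. Now have (11|93).
93 ≡ 1 (mod 4), so quadratic reciprocity gives (11|93) = (93|11). Reduce: 93 ≡ 5 (mod 11). Now have (5|11).
5 ≡ 1 (mod 4), so quadratic reciprocity gives (5|11) = (11|5). Reduce: 11 ≡ 1 (mod 5). Now have (1|5).
(1|5) = 1. Collecting the sign factors: 1.
Product: (1)·(1) = 1.

1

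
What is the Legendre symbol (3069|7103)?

3069 ≡ 1 (mod 4), so quadratic reciprocity gives (3069|7103) = (7103|3069). Reduce: 7103 ≡ 965 (mod 3069). Now have (965|3069).
965 ≡ 1 (mod 4), so quadratic reciprocity gives (965|3069) = (3069|965). Reduce: 3069 ≡ 174 (mod 965). Now have (174|965).
Factor out 2: 174 = 2·87. Since 965 ≡ 5 (mod 8), (2|965) = -1. Now have -(87|965).
965 ≡ 1 (mod 4), so quadratic reciprocity gives (87|965) = (965|87). Reduce: 965 ≡ 8 (mod 87). Now have -(8|87).
Factor out 2: 8 = 2^3. Since 87 ≡ 7 (mod 8), (2|87) = +1, and (2|87)^3 = +1. Now have -(1|87).
(1|87) = 1. Collecting the sign factors: -1.

-1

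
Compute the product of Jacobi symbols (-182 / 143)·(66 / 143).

0

By multiplicativity, (-182·66 / 143) = (-182 / 143)·(66 / 143).
First factor (-182 / 143):
Pull out -1: (-182 / 143) = (-1 / 143)·(182 / 143). Since 143 ≡ 3 (mod 4), (-1 / 143) = -1. Now have -(182 / 143).
Reduce the numerator: 182 ≡ 39 (mod 143), so (182 / 143) = (39 / 143).
Both 39 ≡ 3 and 143 ≡ 3 (mod 4), so reciprocity gives (39 / 143) = -(143 / 39). Reduce: 143 ≡ 26 (mod 39). Now have (26 / 39).
Factor out 2: 26 = 2·13. Since 39 ≡ 7 (mod 8), (2 / 39) = +1. Now have (13 / 39).
13 ≡ 1 (mod 4), so quadratic reciprocity gives (13 / 39) = (39 / 13). Reduce: 39 ≡ 0 (mod 13). Now have (0 / 13).
The numerator is now 0 with denominator 13 > 1: the symbol is 0.
Second factor (66 / 143):
Factor out 2: 66 = 2·33. Since 143 ≡ 7 (mod 8), (2 / 143) = +1. Now have (33 / 143).
33 ≡ 1 (mod 4), so quadratic reciprocity gives (33 / 143) = (143 / 33). Reduce: 143 ≡ 11 (mod 33). Now have (11 / 33).
33 ≡ 1 (mod 4), so quadratic reciprocity gives (11 / 33) = (33 / 11). Reduce: 33 ≡ 0 (mod 11). Now have (0 / 11).
The numerator is now 0 with denominator 11 > 1: the symbol is 0.
Product: (0)·(0) = 0.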